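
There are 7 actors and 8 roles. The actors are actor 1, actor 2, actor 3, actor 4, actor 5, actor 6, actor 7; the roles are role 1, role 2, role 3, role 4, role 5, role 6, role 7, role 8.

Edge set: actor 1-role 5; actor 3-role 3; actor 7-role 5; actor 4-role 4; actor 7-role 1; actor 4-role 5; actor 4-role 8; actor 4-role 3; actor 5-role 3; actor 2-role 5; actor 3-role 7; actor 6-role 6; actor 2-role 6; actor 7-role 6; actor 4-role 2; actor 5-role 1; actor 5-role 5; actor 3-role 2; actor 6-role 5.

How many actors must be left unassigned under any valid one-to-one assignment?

1

A valid assignment of size 6: actor 1–role 5, actor 2–role 6, actor 3–role 7, actor 4–role 8, actor 5–role 3, actor 7–role 1.
The set {actor 1, actor 2, actor 6} has only 2 neighbours ({role 5, role 6}), so by Hall's theorem at most 6 of the 7 actors can be matched.
That matches 6 of the 7, leaving 1 unmatched; no matching can do better.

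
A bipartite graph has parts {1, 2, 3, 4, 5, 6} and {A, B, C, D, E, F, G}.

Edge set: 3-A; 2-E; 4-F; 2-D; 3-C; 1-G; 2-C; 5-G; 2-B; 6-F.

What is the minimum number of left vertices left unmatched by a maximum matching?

2

One maximum matching: 1-G, 2-B, 3-C, 4-F.
The set {1, 4, 5, 6} has only 2 neighbours ({F, G}), so by Hall's theorem at most 4 of the 6 left vertices can be matched.
That matches 4 of the 6, leaving 2 unmatched; no matching can do better.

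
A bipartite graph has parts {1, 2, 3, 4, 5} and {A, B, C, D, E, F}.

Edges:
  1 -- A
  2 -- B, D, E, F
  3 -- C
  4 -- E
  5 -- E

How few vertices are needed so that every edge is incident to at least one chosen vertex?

{1, 2, 3, E} is a vertex cover of size 4: every edge has an endpoint in this set.
No smaller cover exists because 1–A, 2–B, 3–C, 4–E is a matching of size 4, and a cover must include an endpoint of each of these disjoint edges (König's theorem).

4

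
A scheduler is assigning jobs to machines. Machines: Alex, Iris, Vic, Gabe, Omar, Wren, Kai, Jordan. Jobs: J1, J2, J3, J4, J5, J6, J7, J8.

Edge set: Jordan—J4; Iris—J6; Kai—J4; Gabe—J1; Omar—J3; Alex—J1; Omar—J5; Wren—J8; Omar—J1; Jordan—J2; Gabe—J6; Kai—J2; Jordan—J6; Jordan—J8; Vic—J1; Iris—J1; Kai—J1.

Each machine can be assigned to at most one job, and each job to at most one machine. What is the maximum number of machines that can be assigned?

6

A valid assignment of size 6: Alex-J1, Iris-J6, Omar-J3, Wren-J8, Kai-J4, Jordan-J2.
The set {Alex, Iris, Vic, Gabe} has only 2 neighbours ({J1, J6}), so by Hall's theorem at most 6 of the 8 machines can be matched.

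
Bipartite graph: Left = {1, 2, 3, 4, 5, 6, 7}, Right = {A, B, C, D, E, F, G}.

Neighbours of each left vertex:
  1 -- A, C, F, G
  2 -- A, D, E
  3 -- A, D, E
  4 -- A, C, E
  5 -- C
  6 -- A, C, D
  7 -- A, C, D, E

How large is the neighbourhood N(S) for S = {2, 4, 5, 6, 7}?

4

The union of neighbours of {2, 4, 5, 6, 7} is {A, C, D, E}, which has 4 elements.
Since |N(S)| = 4 < |S| = 5, Hall's condition fails for this subset.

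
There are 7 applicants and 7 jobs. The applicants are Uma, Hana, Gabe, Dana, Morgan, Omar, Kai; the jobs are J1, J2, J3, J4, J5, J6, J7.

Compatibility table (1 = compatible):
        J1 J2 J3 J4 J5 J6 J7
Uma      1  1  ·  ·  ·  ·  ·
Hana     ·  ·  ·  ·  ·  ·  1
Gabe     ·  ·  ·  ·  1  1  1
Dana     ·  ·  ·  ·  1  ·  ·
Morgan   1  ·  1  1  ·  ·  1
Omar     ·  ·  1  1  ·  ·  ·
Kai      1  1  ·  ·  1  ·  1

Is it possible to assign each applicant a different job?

Yes

For example, pair Uma–J2, Hana–J7, Gabe–J6, Dana–J5, Morgan–J3, Omar–J4, Kai–J1.
Every applicant is matched, so this is a perfect matching.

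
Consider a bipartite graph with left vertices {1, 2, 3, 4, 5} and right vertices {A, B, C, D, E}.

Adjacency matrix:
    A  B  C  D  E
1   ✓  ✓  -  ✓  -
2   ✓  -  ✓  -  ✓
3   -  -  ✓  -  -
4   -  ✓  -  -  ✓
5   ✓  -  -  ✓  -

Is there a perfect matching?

For example, pair 1-B, 2-A, 3-C, 4-E, 5-D.
All 5 left vertices are covered.

Yes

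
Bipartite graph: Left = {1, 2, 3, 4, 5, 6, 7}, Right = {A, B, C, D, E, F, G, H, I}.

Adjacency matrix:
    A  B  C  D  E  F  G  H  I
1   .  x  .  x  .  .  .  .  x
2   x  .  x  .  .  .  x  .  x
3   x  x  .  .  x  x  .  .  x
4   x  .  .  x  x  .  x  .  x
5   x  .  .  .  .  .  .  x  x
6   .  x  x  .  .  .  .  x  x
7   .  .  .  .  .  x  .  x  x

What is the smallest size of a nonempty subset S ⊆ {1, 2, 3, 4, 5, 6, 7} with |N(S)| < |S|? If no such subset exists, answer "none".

none

A matching saturating every left vertex exists, for instance 1→D, 2→C, 3→A, 4→G, 5→I, 6→B, 7→F.
By Hall's marriage theorem, this means |N(S)| ≥ |S| for every subset S, so no violating subset exists.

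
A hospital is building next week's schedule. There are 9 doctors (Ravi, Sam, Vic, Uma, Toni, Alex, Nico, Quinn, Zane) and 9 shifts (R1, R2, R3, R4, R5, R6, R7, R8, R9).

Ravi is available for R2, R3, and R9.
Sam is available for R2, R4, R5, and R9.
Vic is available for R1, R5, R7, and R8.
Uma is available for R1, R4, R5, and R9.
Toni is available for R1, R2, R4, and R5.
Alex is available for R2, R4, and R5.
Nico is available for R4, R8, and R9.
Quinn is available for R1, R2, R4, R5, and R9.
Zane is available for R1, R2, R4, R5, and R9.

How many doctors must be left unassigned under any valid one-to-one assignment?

1

A valid assignment of size 8: Ravi–R3, Sam–R4, Vic–R7, Uma–R1, Toni–R2, Alex–R5, Nico–R8, Quinn–R9.
The set {Sam, Uma, Toni, Alex, Quinn, Zane} has only 5 neighbours ({R1, R2, R4, R5, R9}), so by Hall's theorem at most 8 of the 9 doctors can be matched.
That matches 8 of the 9, leaving 1 unmatched; no matching can do better.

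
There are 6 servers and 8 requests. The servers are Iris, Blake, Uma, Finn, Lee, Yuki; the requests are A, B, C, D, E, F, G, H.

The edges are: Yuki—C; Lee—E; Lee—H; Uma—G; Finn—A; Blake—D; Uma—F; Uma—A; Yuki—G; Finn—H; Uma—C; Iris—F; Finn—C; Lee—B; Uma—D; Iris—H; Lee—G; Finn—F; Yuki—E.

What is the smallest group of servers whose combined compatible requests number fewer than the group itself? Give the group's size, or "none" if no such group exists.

none

A matching saturating every server exists, for instance Iris→H, Blake→D, Uma→G, Finn→F, Lee→B, Yuki→E.
By Hall's marriage theorem, this means |N(S)| ≥ |S| for every subset S, so no violating subset exists.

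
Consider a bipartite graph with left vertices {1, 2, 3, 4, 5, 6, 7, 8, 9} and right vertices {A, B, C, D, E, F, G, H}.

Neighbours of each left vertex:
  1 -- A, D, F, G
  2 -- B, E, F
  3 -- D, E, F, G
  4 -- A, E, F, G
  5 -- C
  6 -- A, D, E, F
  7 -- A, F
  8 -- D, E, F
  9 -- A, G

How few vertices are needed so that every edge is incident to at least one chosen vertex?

The 7 edges 1–D, 2–B, 3–E, 4–G, 5–C, 6–A, 7–F form a matching, so any vertex cover needs at least 7 vertices (one per matched edge).
Conversely {2, 5, A, D, E, F, G} meets every edge and has exactly 7 vertices, so 7 is optimal.

7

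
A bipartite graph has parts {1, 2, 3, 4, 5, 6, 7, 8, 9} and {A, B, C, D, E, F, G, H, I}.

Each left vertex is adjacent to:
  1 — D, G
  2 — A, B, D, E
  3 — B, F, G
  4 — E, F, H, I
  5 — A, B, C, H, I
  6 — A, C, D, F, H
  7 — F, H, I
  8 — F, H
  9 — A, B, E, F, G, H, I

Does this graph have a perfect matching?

Yes

A valid assignment of size 9: 1→D, 2→E, 3→B, 4→H, 5→A, 6→C, 7→I, 8→F, 9→G.
Every left vertex is matched, so this is a perfect matching.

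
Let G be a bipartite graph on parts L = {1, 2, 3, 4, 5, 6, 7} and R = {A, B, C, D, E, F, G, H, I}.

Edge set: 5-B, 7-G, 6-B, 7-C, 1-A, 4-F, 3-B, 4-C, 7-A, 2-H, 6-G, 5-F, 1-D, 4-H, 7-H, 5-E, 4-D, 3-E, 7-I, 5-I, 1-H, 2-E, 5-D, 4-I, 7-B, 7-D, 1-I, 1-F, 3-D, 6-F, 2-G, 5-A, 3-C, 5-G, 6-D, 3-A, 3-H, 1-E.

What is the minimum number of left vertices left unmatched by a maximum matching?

0

A valid assignment of size 7: 1–E, 2–H, 3–B, 4–D, 5–A, 6–F, 7–G.
This saturates every left vertex, so 7 is the maximum.
That matches 7 of the 7, leaving 0 unmatched; no matching can do better.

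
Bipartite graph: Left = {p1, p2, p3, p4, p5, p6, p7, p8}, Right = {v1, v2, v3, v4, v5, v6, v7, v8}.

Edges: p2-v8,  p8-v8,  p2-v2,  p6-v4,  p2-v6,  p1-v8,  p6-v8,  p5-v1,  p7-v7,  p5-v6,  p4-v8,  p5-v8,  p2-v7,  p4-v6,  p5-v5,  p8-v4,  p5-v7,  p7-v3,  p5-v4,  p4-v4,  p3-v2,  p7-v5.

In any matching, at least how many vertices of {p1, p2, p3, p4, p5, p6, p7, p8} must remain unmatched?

One maximum matching: p1–v8, p2–v7, p3–v2, p4–v6, p5–v1, p6–v4, p7–v3.
The set {p1, p6, p8} has only 2 neighbours ({v4, v8}), so by Hall's theorem at most 7 of the 8 left vertices can be matched.
That matches 7 of the 8, leaving 1 unmatched; no matching can do better.

1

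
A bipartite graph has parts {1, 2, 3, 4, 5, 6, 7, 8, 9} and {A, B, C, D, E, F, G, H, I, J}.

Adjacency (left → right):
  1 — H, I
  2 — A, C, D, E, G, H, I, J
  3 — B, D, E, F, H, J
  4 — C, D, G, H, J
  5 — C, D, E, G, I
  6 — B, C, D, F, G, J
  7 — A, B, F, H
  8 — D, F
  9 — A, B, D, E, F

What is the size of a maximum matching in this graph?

9

For example, pair 1–I, 2–G, 3–H, 4–D, 5–E, 6–J, 7–B, 8–F, 9–A.
All 9 left vertices are matched, so no larger matching exists.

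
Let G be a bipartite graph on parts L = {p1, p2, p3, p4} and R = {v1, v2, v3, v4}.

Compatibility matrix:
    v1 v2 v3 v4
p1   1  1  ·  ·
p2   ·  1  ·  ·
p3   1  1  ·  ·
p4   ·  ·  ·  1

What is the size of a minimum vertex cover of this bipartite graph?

The 3 edges p1–v1, p2–v2, p4–v4 form a matching, so any vertex cover needs at least 3 vertices (one per matched edge).
Conversely {p4, v1, v2} meets every edge and has exactly 3 vertices, so 3 is optimal.

3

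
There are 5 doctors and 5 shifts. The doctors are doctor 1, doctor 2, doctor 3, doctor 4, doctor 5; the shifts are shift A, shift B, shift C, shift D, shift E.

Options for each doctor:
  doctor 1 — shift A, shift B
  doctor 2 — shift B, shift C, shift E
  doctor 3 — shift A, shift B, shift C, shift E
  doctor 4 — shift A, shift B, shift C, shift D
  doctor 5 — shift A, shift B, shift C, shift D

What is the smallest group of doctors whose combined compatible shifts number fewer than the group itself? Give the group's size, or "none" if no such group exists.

A matching saturating every doctor exists, for instance doctor 1→shift B, doctor 2→shift E, doctor 3→shift C, doctor 4→shift D, doctor 5→shift A.
By Hall's marriage theorem, this means |N(S)| ≥ |S| for every subset S, so no violating subset exists.

none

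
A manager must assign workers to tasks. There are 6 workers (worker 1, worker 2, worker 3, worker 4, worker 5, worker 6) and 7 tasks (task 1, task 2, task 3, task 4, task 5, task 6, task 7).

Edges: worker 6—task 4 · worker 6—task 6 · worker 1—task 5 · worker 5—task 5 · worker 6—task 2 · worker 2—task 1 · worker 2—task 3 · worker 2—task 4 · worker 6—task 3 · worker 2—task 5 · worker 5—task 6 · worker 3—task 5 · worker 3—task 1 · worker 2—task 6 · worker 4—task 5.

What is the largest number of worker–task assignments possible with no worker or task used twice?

One maximum matching: worker 1→task 5, worker 2→task 4, worker 3→task 1, worker 5→task 6, worker 6→task 2.
The set {worker 1, worker 4} has only 1 neighbour ({task 5}), so by Hall's theorem at most 5 of the 6 workers can be matched.

5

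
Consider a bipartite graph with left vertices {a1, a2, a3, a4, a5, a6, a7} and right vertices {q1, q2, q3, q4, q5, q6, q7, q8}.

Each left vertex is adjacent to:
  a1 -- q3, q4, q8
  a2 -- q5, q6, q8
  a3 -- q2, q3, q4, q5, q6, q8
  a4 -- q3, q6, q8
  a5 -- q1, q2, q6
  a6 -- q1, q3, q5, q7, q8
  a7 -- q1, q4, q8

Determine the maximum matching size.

7

For example, pair a1-q4, a2-q5, a3-q3, a4-q6, a5-q2, a6-q7, a7-q8.
This saturates every left vertex, so 7 is the maximum.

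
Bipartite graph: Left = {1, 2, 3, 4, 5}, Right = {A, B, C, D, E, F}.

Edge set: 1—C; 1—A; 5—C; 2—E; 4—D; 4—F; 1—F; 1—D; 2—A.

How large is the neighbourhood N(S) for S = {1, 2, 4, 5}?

5

The union of neighbours of {1, 2, 4, 5} is {A, C, D, E, F}, which has 5 elements.
Since |N(S)| = 5 ≥ |S| = 4, Hall's condition holds for this subset.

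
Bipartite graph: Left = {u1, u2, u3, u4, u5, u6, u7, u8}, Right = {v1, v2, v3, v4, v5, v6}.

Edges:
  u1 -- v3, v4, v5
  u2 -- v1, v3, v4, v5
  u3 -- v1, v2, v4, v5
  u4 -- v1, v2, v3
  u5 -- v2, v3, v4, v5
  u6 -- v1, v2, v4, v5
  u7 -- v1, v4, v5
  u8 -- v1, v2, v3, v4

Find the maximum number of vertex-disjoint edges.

5

One maximum matching: u1-v5, u2-v3, u3-v4, u4-v1, u5-v2.
The set {u1, u2, u3, u4, u5, u6, u7, u8} has only 5 neighbours ({v1, v2, v3, v4, v5}), so by Hall's theorem at most 5 of the 8 left vertices can be matched.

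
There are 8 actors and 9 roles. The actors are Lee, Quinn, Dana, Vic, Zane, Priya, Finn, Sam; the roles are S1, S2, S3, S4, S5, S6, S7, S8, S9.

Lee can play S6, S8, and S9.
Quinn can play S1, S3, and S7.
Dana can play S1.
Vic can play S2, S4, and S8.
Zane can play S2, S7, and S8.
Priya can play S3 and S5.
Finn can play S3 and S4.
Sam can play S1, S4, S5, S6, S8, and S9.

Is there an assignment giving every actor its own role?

One maximum matching: Lee-S8, Quinn-S7, Dana-S1, Vic-S4, Zane-S2, Priya-S5, Finn-S3, Sam-S6.
Every actor is matched, so this matching saturates all of them.

Yes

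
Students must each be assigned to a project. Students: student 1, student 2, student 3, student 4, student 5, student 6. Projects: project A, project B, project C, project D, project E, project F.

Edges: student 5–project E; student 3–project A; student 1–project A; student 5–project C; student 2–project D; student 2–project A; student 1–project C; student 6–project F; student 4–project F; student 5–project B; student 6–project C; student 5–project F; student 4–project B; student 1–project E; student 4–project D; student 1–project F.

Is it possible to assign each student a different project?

A valid assignment of size 6: student 1–project E, student 2–project D, student 3–project A, student 4–project F, student 5–project B, student 6–project C.
Every student is matched, so this is a perfect matching.

Yes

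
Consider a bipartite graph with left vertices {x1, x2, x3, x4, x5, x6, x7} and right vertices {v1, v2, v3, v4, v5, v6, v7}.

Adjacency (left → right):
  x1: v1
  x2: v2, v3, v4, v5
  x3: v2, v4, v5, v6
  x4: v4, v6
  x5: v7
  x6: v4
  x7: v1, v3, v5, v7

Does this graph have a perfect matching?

One maximum matching: x1-v1, x2-v2, x3-v5, x4-v6, x5-v7, x6-v4, x7-v3.
Every left vertex is matched, so this is a perfect matching.

Yes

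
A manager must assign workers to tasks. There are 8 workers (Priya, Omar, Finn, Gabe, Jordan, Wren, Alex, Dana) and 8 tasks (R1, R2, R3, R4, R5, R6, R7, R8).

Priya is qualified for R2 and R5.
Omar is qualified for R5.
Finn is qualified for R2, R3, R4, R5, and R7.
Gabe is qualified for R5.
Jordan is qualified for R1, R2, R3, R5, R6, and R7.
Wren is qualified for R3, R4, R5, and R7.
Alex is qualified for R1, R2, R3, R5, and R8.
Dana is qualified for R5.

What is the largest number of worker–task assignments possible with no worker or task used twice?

6

For example, pair Priya–R2, Omar–R5, Finn–R4, Jordan–R6, Wren–R7, Alex–R3.
The set {Omar, Gabe, Dana} has only 1 neighbour ({R5}), so by Hall's theorem at most 6 of the 8 workers can be matched.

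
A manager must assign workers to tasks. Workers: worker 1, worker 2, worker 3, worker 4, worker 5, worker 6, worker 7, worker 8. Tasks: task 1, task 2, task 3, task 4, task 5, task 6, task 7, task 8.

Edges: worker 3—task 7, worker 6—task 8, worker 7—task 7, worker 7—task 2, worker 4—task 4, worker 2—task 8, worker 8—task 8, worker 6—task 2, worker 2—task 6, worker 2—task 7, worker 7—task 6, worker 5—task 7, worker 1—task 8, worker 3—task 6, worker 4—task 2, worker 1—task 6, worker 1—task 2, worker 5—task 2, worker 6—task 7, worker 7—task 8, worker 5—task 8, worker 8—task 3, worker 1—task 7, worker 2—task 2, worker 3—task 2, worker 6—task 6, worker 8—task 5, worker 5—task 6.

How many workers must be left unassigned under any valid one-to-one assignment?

A valid assignment of size 6: worker 1→task 6, worker 2→task 8, worker 3→task 7, worker 4→task 4, worker 5→task 2, worker 8→task 5.
The set {worker 1, worker 2, worker 3, worker 5, worker 6, worker 7} has only 4 neighbours ({task 2, task 6, task 7, task 8}), so by Hall's theorem at most 6 of the 8 workers can be matched.
That matches 6 of the 8, leaving 2 unmatched; no matching can do better.

2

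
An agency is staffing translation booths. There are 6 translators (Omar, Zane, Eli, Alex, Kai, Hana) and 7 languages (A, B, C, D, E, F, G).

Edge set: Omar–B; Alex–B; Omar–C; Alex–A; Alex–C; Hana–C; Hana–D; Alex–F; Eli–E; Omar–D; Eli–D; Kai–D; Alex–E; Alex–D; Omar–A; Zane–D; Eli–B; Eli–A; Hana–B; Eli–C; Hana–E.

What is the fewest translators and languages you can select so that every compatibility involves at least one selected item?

The 5 edges Omar–C, Zane–D, Eli–E, Alex–A, Hana–B form a matching, so any vertex cover needs at least 5 vertices (one per matched edge).
Conversely {Omar, Eli, Alex, Hana, D} meets every edge and has exactly 5 vertices, so 5 is optimal.

5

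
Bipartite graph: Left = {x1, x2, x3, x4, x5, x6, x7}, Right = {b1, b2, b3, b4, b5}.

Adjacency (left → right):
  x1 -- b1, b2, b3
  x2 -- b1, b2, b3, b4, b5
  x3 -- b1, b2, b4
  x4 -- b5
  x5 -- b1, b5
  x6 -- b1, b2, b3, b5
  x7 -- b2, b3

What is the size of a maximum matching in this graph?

5

For example, pair x1–b3, x2–b4, x3–b2, x4–b5, x5–b1.
The set {x1, x2, x3, x4, x5, x6, x7} has only 5 neighbours ({b1, b2, b3, b4, b5}), so by Hall's theorem at most 5 of the 7 left vertices can be matched.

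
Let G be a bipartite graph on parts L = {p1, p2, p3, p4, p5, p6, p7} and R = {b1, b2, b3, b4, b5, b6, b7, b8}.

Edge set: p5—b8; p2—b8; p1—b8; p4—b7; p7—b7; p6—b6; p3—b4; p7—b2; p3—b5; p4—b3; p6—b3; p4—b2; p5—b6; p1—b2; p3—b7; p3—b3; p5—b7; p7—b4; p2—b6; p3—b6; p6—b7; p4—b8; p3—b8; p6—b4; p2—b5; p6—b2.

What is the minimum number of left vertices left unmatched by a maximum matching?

0

A valid assignment of size 7: p1-b2, p2-b5, p3-b4, p4-b3, p5-b8, p6-b6, p7-b7.
This saturates every left vertex, so 7 is the maximum.
That matches 7 of the 7, leaving 0 unmatched; no matching can do better.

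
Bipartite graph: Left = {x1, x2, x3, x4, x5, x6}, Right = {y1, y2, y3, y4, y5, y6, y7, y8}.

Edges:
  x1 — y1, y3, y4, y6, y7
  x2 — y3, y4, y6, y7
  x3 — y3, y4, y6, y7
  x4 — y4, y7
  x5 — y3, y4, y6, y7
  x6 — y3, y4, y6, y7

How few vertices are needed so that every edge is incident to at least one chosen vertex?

{x1, y3, y4, y6, y7} is a vertex cover of size 5: every edge has an endpoint in this set.
No smaller cover exists because x1–y1, x2–y6, x3–y4, x4–y7, x5–y3 is a matching of size 5, and a cover must include an endpoint of each of these disjoint edges (König's theorem).

5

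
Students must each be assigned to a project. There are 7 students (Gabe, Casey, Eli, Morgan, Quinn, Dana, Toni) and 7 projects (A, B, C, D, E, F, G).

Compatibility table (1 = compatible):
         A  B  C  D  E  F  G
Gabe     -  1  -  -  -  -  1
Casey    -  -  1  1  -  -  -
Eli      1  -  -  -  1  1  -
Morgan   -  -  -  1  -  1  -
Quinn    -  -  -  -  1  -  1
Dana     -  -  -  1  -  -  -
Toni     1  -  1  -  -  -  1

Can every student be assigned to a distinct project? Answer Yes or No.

Yes

A valid assignment of size 7: Gabe→B, Casey→C, Eli→A, Morgan→F, Quinn→E, Dana→D, Toni→G.
Every student is matched, so this is a perfect matching.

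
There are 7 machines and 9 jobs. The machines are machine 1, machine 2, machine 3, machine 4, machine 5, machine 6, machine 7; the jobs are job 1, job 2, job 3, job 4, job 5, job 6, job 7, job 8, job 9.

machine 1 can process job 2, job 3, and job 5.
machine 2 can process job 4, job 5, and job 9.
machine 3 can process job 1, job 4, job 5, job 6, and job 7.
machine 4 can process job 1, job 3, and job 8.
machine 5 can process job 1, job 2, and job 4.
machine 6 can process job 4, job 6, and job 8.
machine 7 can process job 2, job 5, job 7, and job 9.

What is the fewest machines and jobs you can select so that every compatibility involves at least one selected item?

7

{machine 1, machine 2, machine 3, machine 4, machine 5, machine 6, machine 7} is a vertex cover of size 7: every edge has an endpoint in this set.
No smaller cover exists because machine 1–job 5, machine 2–job 4, machine 3–job 7, machine 4–job 3, machine 5–job 2, machine 6–job 6, machine 7–job 9 is a matching of size 7, and a cover must include an endpoint of each of these disjoint edges (König's theorem).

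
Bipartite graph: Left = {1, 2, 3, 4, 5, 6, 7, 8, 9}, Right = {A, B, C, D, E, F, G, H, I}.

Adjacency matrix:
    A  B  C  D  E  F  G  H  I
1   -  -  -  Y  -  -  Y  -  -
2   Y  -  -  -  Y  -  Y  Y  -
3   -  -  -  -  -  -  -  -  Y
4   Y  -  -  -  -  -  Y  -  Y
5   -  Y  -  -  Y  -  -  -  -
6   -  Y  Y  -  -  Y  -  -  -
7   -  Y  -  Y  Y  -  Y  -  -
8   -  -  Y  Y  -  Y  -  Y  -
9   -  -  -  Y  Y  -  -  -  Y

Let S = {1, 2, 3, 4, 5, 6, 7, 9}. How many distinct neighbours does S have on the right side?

The union of neighbours of {1, 2, 3, 4, 5, 6, 7, 9} is {A, B, C, D, E, F, G, H, I}, which has 9 elements.
Since |N(S)| = 9 ≥ |S| = 8, Hall's condition holds for this subset.

9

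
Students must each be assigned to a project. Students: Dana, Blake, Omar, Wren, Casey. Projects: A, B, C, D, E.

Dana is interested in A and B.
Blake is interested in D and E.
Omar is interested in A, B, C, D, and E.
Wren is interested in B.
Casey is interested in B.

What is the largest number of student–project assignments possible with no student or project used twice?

For example, pair Dana-A, Blake-D, Omar-E, Wren-B.
The set {Wren, Casey} has only 1 neighbour ({B}), so by Hall's theorem at most 4 of the 5 students can be matched.

4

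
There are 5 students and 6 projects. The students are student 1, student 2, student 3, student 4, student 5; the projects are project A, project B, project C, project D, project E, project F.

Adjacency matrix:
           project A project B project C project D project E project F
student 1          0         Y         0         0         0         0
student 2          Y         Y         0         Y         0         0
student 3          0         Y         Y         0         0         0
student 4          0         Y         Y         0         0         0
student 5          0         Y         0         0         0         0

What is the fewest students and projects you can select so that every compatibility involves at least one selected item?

A maximum matching has 3 edges (e.g. student 1–project B, student 2–project A, student 3–project C).
By König's theorem the minimum vertex cover has the same size. One such cover is {student 2, project B, project C}.

3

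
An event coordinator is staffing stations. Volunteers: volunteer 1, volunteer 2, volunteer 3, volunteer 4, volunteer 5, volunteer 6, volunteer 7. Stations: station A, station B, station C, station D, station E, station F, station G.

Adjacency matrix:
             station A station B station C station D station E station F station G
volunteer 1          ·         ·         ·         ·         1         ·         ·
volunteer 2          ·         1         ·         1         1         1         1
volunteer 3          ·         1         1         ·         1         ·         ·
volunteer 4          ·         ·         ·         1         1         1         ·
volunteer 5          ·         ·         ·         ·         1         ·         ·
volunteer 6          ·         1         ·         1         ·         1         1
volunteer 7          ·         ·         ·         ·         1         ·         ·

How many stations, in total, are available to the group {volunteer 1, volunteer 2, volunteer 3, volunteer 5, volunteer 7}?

6

The union of neighbours of {volunteer 1, volunteer 2, volunteer 3, volunteer 5, volunteer 7} is {station B, station C, station D, station E, station F, station G}, which has 6 elements.
Since |N(S)| = 6 ≥ |S| = 5, Hall's condition holds for this subset.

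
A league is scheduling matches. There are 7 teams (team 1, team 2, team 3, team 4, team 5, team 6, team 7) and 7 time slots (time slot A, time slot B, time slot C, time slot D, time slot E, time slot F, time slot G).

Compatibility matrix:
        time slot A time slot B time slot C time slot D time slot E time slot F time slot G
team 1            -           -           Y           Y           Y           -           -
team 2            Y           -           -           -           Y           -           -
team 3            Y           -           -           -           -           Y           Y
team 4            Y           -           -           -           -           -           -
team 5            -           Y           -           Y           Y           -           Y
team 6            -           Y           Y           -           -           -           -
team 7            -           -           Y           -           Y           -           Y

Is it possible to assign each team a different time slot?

Yes

For example, pair team 1-time slot C, team 2-time slot E, team 3-time slot F, team 4-time slot A, team 5-time slot D, team 6-time slot B, team 7-time slot G.
Every team is matched, so this is a perfect matching.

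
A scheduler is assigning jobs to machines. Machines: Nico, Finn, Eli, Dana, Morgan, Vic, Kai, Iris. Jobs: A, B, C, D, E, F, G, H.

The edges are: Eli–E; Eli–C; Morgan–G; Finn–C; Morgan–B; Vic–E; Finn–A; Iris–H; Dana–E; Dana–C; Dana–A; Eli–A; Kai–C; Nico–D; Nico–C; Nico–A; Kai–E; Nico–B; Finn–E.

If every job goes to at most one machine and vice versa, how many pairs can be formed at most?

A valid assignment of size 6: Nico→D, Finn→A, Eli→C, Dana→E, Morgan→B, Iris→H.
The set {Finn, Eli, Dana, Vic, Kai} has only 3 neighbours ({A, C, E}), so by Hall's theorem at most 6 of the 8 machines can be matched.

6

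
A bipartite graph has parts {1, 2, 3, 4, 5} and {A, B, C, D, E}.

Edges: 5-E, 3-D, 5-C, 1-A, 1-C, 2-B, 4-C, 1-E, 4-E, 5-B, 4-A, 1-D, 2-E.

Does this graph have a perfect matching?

For example, pair 1→A, 2→E, 3→D, 4→C, 5→B.
All 5 left vertices are covered.

Yes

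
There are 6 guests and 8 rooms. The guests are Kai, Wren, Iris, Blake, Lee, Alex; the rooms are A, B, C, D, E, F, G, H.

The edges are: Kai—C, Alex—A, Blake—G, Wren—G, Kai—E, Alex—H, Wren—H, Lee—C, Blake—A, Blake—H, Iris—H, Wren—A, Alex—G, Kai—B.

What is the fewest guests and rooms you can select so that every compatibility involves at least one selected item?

A maximum matching has 5 edges (e.g. Kai–B, Wren–A, Iris–H, Blake–G, Lee–C).
By König's theorem the minimum vertex cover has the same size. One such cover is {Kai, Lee, A, G, H}.

5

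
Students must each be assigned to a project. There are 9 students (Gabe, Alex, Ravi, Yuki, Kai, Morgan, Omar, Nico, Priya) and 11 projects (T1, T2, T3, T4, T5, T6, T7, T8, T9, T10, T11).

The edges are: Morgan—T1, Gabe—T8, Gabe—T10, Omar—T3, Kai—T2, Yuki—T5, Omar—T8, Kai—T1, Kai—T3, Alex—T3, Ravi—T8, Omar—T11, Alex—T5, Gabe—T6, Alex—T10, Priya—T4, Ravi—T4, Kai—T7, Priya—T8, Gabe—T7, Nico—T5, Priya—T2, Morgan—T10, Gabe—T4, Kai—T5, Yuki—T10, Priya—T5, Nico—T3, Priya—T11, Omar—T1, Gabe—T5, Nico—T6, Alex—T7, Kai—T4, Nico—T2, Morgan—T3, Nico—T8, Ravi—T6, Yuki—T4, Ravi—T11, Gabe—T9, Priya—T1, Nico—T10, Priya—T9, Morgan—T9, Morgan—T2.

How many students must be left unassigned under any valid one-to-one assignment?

0

A valid assignment of size 9: Gabe→T6, Alex→T10, Ravi→T11, Yuki→T5, Kai→T7, Morgan→T1, Omar→T8, Nico→T3, Priya→T4.
All 9 students are matched, so no larger matching exists.
That matches 9 of the 9, leaving 0 unmatched; no matching can do better.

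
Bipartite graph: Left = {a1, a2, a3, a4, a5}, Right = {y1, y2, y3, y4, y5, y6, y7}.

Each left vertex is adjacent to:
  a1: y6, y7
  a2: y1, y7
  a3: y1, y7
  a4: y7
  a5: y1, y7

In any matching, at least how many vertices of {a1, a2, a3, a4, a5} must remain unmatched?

One maximum matching: a1-y6, a2-y7, a3-y1.
The set {a2, a3, a4, a5} has only 2 neighbours ({y1, y7}), so by Hall's theorem at most 3 of the 5 left vertices can be matched.
That matches 3 of the 5, leaving 2 unmatched; no matching can do better.

2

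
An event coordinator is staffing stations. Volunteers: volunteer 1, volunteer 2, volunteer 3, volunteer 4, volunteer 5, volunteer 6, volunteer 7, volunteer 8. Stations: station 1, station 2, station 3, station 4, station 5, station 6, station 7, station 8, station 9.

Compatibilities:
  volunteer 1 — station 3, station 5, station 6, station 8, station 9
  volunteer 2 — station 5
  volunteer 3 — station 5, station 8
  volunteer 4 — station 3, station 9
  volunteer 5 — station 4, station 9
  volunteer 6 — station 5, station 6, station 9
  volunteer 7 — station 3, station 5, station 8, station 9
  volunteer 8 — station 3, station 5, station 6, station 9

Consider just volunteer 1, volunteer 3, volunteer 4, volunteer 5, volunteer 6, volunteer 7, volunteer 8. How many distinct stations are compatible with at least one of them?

6

The union of neighbours of {volunteer 1, volunteer 3, volunteer 4, volunteer 5, volunteer 6, volunteer 7, volunteer 8} is {station 3, station 4, station 5, station 6, station 8, station 9}, which has 6 elements.
Since |N(S)| = 6 < |S| = 7, Hall's condition fails for this subset.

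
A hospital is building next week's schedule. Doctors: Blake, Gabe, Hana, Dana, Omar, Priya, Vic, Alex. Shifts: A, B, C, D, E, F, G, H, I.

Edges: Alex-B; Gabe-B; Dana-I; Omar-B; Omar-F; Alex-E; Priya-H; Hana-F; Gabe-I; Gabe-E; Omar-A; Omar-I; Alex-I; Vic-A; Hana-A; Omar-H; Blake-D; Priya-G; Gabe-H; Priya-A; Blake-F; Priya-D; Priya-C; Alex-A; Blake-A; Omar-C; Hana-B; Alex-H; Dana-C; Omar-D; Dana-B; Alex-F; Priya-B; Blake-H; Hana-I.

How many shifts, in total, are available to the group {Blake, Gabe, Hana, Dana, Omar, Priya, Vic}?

9

The union of neighbours of {Blake, Gabe, Hana, Dana, Omar, Priya, Vic} is {A, B, C, D, E, F, G, H, I}, which has 9 elements.
Since |N(S)| = 9 ≥ |S| = 7, Hall's condition holds for this subset.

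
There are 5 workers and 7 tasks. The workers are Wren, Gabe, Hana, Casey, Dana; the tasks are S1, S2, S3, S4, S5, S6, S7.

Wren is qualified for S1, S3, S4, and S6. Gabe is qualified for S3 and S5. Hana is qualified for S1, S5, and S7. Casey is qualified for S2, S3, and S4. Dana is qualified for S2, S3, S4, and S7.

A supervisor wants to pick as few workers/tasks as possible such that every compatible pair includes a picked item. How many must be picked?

5

The 5 edges Wren–S6, Gabe–S3, Hana–S7, Casey–S4, Dana–S2 form a matching, so any vertex cover needs at least 5 vertices (one per matched edge).
Conversely {Wren, Gabe, Hana, Casey, Dana} meets every edge and has exactly 5 vertices, so 5 is optimal.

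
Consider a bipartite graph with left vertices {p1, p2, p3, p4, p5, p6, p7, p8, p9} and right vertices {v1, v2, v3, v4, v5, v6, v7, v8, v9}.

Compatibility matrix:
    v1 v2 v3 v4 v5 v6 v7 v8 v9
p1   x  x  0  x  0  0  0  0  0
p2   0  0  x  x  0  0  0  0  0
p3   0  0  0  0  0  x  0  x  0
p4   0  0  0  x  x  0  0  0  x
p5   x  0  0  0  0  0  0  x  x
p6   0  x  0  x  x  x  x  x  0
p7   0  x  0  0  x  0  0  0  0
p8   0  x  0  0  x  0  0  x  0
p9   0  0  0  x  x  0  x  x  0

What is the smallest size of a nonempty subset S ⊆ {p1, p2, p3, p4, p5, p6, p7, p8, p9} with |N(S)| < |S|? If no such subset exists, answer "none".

A matching saturating every left vertex exists, for instance p1→v1, p2→v3, p3→v6, p4→v4, p5→v9, p6→v8, p7→v5, p8→v2, p9→v7.
By Hall's marriage theorem, this means |N(S)| ≥ |S| for every subset S, so no violating subset exists.

none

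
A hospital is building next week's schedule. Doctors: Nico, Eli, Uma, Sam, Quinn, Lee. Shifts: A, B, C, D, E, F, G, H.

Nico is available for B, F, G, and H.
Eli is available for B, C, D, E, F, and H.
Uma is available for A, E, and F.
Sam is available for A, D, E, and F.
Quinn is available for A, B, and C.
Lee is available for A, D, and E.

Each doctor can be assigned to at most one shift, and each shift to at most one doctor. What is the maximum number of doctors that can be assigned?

One maximum matching: Nico-B, Eli-H, Uma-F, Sam-D, Quinn-C, Lee-E.
This saturates every doctor, so 6 is the maximum.

6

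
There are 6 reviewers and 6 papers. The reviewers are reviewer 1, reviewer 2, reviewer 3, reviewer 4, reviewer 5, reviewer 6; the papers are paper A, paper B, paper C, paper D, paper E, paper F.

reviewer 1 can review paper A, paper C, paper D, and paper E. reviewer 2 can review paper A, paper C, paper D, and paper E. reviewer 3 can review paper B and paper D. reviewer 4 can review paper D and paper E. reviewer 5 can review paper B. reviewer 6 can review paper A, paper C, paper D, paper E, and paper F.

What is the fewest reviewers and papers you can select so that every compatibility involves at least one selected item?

{reviewer 1, reviewer 2, reviewer 3, reviewer 4, reviewer 5, reviewer 6} is a vertex cover of size 6: every edge has an endpoint in this set.
No smaller cover exists because reviewer 1–paper A, reviewer 2–paper C, reviewer 3–paper D, reviewer 4–paper E, reviewer 5–paper B, reviewer 6–paper F is a matching of size 6, and a cover must include an endpoint of each of these disjoint edges (König's theorem).

6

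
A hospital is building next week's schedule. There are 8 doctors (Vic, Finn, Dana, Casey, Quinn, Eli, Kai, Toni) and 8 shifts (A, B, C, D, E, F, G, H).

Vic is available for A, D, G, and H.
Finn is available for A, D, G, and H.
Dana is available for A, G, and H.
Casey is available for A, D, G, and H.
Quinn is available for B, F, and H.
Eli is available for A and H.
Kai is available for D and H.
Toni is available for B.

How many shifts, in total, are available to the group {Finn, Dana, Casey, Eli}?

4

The union of neighbours of {Finn, Dana, Casey, Eli} is {A, D, G, H}, which has 4 elements.
Since |N(S)| = 4 ≥ |S| = 4, Hall's condition holds for this subset.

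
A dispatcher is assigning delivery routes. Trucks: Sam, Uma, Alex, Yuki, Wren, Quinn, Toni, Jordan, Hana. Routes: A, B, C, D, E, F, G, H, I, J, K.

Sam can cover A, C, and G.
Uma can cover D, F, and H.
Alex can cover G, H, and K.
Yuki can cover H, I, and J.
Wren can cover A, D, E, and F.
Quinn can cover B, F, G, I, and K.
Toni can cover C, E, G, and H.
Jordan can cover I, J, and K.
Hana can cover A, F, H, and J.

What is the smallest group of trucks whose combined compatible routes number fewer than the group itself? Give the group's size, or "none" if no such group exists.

none

A matching saturating every truck exists, for instance Sam→C, Uma→F, Alex→G, Yuki→J, Wren→D, Quinn→B, Toni→E, Jordan→K, Hana→H.
By Hall's marriage theorem, this means |N(S)| ≥ |S| for every subset S, so no violating subset exists.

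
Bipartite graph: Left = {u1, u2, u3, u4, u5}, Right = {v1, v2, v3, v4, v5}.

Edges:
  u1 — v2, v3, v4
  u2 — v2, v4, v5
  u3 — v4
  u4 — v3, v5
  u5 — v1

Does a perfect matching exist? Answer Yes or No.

Yes

For example, pair u1–v2, u2–v5, u3–v4, u4–v3, u5–v1.
Every left vertex is matched, so this is a perfect matching.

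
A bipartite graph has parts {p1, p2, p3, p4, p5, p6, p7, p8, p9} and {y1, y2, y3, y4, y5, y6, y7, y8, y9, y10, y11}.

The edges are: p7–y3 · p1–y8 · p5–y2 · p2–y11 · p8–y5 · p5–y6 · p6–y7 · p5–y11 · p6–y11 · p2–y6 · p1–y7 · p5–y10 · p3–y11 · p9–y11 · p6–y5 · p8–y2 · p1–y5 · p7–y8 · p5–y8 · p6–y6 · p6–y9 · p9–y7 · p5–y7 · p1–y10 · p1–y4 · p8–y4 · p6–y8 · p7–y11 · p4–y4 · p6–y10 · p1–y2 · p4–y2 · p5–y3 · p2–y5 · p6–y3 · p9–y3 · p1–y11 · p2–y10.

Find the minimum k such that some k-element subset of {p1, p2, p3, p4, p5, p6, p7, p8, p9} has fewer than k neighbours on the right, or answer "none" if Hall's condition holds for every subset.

none

A matching saturating every left vertex exists, for instance p1→y4, p2→y10, p3→y11, p4→y2, p5→y7, p6→y6, p7→y8, p8→y5, p9→y3.
By Hall's marriage theorem, this means |N(S)| ≥ |S| for every subset S, so no violating subset exists.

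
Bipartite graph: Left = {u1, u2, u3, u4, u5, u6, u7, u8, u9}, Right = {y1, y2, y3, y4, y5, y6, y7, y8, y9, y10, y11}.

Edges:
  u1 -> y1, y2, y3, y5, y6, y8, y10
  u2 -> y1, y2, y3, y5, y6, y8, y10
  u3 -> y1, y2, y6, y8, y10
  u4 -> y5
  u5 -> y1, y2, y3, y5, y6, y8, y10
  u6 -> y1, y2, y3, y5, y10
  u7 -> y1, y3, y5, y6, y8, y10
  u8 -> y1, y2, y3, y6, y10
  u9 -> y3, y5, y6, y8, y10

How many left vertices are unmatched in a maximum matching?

One maximum matching: u1-y3, u2-y8, u3-y2, u4-y5, u5-y1, u6-y10, u7-y6.
The set {u1, u2, u3, u4, u5, u6, u7, u8, u9} has only 7 neighbours ({y1, y10, y2, y3, y5, y6, y8}), so by Hall's theorem at most 7 of the 9 left vertices can be matched.
That matches 7 of the 9, leaving 2 unmatched; no matching can do better.

2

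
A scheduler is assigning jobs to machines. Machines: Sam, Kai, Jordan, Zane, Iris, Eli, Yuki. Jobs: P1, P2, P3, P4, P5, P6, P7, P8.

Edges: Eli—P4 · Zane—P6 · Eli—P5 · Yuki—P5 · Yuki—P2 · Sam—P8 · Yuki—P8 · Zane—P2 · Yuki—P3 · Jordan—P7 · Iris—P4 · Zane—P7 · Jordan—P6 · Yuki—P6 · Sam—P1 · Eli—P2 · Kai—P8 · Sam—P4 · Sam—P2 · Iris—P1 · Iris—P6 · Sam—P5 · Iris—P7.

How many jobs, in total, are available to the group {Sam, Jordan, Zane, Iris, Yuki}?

The union of neighbours of {Sam, Jordan, Zane, Iris, Yuki} is {P1, P2, P3, P4, P5, P6, P7, P8}, which has 8 elements.
Since |N(S)| = 8 ≥ |S| = 5, Hall's condition holds for this subset.

8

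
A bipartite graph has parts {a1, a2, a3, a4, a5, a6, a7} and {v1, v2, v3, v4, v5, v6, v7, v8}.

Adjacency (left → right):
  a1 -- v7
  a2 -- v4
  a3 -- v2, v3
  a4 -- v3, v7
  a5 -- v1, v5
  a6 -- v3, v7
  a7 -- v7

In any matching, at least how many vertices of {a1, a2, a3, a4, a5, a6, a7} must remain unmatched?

2

A valid assignment of size 5: a1–v7, a2–v4, a3–v2, a4–v3, a5–v1.
The set {a1, a4, a6, a7} has only 2 neighbours ({v3, v7}), so by Hall's theorem at most 5 of the 7 left vertices can be matched.
That matches 5 of the 7, leaving 2 unmatched; no matching can do better.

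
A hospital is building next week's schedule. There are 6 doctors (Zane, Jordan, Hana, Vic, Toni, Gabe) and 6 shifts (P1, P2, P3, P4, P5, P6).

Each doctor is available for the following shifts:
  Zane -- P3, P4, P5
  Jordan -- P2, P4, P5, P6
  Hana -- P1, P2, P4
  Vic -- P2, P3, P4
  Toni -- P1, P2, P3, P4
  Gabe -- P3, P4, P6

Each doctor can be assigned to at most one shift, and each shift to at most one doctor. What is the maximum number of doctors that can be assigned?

For example, pair Zane-P4, Jordan-P5, Hana-P1, Vic-P2, Toni-P3, Gabe-P6.
All 6 doctors are matched, so no larger matching exists.

6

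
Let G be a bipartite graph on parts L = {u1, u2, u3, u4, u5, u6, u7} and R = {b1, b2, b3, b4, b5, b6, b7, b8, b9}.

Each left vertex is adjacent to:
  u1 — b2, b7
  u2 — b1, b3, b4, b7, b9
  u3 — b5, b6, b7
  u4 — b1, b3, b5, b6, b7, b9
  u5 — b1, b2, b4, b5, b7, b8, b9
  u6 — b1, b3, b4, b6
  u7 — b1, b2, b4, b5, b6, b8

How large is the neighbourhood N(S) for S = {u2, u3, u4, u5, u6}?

9

The union of neighbours of {u2, u3, u4, u5, u6} is {b1, b2, b3, b4, b5, b6, b7, b8, b9}, which has 9 elements.
Since |N(S)| = 9 ≥ |S| = 5, Hall's condition holds for this subset.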